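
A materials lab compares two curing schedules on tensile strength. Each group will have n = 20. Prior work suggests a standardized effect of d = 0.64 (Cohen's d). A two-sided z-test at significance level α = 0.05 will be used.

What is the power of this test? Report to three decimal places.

Noncentrality parameter: δ = d·√(n/2) = 0.64 × √(20/2) = 2.0239
Critical value for a two-sided test at α = 0.05: z_{α/2} = 1.960.
Power = Φ(δ − 1.960) + Φ(−δ − 1.960) = Φ(0.064) + Φ(-3.984) = 0.5255 + 0.0000 = 0.5255.

Power ≈ 0.526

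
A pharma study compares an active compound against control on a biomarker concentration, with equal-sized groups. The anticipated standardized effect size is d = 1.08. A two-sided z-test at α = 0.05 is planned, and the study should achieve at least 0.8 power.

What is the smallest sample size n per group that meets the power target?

n = 14 per group

Set Φ(δ − 1.960) = 0.8; then δ − 1.960 = Φ⁻¹(0.8) = 0.842, giving δ = 2.802.
(The Φ(−δ − z_{α/2}) term is vanishingly small for δ > 0 and is dropped in the standard sample-size formula.)
δ = d·√(n/2) ⇒ n = 2(δ/d)² = 2 × (2.802 / 1.08)² = 13.46.
Round up to the next whole unit.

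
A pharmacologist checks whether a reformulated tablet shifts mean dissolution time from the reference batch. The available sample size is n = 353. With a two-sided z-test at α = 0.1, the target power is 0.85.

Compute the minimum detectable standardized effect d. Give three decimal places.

Need Φ(δ − 1.645) = 0.85, so δ = 1.645 + 1.036 = 2.681.
(Lower-tail contribution to power is negligible for δ > 0.)
δ = d·√n ⇒ d = δ/√n = 2.681/√353 = 0.1427.

d ≈ 0.143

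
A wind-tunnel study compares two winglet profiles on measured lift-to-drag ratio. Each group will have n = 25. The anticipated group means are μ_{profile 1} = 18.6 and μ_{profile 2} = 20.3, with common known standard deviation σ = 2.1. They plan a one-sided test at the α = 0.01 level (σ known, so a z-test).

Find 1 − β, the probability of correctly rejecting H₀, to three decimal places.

Power ≈ 0.704

Standardized effect: d = |μ_{profile 1} − μ_{profile 2}| / σ = |18.6 − 20.3| / 2.1 = 0.8095
Noncentrality parameter: δ = d·√(n/2) = 0.8095 × √(25/2) = 2.8621
One-sided α = 0.01 → critical value z_{0.01} = 2.326.
Power = P(Z > 2.326 − δ) = Φ(0.536) = 0.7039.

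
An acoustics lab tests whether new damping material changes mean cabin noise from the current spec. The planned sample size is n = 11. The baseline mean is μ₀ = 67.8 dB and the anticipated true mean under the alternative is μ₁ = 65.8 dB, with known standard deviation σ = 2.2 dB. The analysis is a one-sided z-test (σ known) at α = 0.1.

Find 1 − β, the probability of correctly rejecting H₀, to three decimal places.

Standardized effect: d = |μ₁ − μ₀| / σ = |65.8 − 67.8| / 2.2 = 0.9091
Noncentrality parameter: δ = d·√n = 0.9091 × √11 = 3.0151
One-sided α = 0.1 → critical value z_{0.1} = 1.282.
Power = P(Z > 1.282 − δ) = Φ(1.734) = 0.9585.

Power ≈ 0.959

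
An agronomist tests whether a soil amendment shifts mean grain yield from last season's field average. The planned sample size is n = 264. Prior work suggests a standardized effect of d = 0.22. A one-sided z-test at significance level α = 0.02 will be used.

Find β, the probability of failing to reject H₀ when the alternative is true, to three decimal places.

Noncentrality parameter: δ = d·√n = 0.22 × √264 = 3.5746
Critical value for a one-sided test at α = 0.02: z_α = 2.054.
Power = P(Z > 2.054 − δ) = Φ(1.521) = 0.9358.
Type II error: β = 1 − power = 1 − 0.9358 = 0.0642.

β ≈ 0.064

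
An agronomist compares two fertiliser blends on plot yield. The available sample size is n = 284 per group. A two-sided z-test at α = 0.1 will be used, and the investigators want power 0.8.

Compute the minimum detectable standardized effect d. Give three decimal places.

d ≈ 0.209

Required noncentrality: δ = z_{0.05} + z_{0.20} = 1.645 + 0.842 = 2.486.
(The second rejection-region term Φ(−δ − z_{α/2}) is negligible and dropped.)
δ = d·√(n/2) ⇒ d = δ/√(n/2) = 2.486/√(284/2) = 0.2087.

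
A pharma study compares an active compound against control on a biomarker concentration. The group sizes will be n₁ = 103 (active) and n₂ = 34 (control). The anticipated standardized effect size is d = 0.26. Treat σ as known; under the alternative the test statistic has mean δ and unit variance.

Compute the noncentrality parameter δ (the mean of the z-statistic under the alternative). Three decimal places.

δ = d / √(1/n₁ + 1/n₂) = 0.26 / √(1/103 + 1/34) = 1.3145

δ ≈ 1.315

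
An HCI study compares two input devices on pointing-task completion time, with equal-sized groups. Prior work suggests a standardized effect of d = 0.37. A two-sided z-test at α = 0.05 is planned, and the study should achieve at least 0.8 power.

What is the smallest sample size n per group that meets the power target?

Set Φ(δ − 1.960) = 0.8; then δ − 1.960 = Φ⁻¹(0.8) = 0.842, giving δ = 2.802.
(Ignoring the negligible lower-tail rejection probability gives the usual closed-form inversion.)
δ = d·√(n/2) ⇒ n = 2(δ/d)² = 2 × (2.802 / 0.37)² = 114.67.
Round up to the next whole unit.

n = 115 per group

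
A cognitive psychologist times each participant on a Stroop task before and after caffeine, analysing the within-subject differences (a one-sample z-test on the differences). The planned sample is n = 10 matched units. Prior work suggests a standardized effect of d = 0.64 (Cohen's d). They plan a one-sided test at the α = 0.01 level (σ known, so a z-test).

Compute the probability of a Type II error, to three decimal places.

Noncentrality parameter: δ = d·√n = 0.64 × √10 = 2.0239
One-sided α = 0.01 → critical value z_{0.01} = 2.326.
Power = Φ(δ − 2.326) = Φ(-0.302) = 0.3811.
Type II error: β = 1 − power = 1 − 0.3811 = 0.6189.

β ≈ 0.619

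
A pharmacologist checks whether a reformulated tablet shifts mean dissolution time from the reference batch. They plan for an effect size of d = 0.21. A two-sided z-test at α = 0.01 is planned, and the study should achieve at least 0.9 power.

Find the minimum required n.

n = 338

For power 0.9 need Φ(δ − z_{0.005}) = 0.9, so δ = z_{0.005} + z_{0.10} = 2.576 + 1.282 = 3.857.
(For δ > 0 the lower-tail rejection region contributes negligibly to power, so the one-term inversion is standard.)
δ = d·√n ⇒ n = (δ/d)² = (3.857 / 0.21)² = 337.40.
Round up to the next whole unit.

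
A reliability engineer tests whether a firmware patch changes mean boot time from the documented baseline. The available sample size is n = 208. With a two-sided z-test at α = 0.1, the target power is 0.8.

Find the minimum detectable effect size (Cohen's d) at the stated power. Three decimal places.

d ≈ 0.172

Need Φ(δ − 1.645) = 0.8, so δ = 1.645 + 0.842 = 2.486.
(Lower-tail contribution to power is negligible for δ > 0.)
δ = d·√n ⇒ d = δ/√n = 2.486/√208 = 0.1724.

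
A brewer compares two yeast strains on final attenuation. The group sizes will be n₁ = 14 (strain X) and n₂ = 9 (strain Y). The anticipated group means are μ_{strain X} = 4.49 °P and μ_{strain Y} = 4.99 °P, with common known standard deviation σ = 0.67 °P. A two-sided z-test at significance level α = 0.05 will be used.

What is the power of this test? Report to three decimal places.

Standardized effect: d = |μ_{strain X} − μ_{strain Y}| / σ = |4.49 − 4.99| / 0.67 = 0.7463
Noncentrality parameter: δ = d / √(1/n₁ + 1/n₂) = 0.7463 / √(1/14 + 1/9) = 1.7467
Two-sided α = 0.05 → critical value z_{0.025} = 1.960.
Power = Φ(δ − 1.960) + Φ(−δ − 1.960) = Φ(-0.213) + Φ(-3.707) = 0.4156 + 0.0001 = 0.4157.

Power ≈ 0.416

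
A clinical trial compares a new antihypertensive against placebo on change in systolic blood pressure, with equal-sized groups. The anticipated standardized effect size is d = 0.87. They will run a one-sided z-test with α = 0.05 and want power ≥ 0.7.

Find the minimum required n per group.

For power 0.7 need Φ(δ − z_{0.05}) = 0.7, so δ = z_{0.05} + z_{0.30} = 1.645 + 0.524 = 2.169.
δ = d·√(n/2) ⇒ n = 2(δ/d)² = 2 × (2.169 / 0.87)² = 12.43.
Rounding up, n = 13 per group.

n = 13 per group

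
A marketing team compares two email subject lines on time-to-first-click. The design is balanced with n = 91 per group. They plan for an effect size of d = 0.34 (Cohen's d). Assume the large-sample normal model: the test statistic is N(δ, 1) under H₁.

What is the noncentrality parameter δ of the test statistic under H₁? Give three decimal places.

δ = d·√(n/2) = 0.34 × √(91/2) = 2.2934

δ ≈ 2.293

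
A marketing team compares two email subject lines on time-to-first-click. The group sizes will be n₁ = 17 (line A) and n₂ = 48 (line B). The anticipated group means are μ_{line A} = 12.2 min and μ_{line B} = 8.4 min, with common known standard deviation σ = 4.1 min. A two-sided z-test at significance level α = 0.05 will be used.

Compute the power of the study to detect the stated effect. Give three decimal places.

Standardized effect: d = |μ_{line A} − μ_{line B}| / σ = |12.2 − 8.4| / 4.1 = 0.9268
Noncentrality parameter: δ = d / √(1/n₁ + 1/n₂) = 0.9268 / √(1/17 + 1/48) = 3.2839
Critical value for a two-sided test at α = 0.05: z_{α/2} = 1.960.
Power = Φ(δ − 1.960) + Φ(−δ − 1.960) = Φ(1.324) + Φ(-5.244) = 0.9072 + 0.0000 = 0.9072.

Power ≈ 0.907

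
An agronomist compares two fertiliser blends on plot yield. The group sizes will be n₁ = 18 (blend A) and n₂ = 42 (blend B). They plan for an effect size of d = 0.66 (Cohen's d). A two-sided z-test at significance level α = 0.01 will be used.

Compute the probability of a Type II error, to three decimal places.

Noncentrality parameter: δ = d / √(1/n₁ + 1/n₂) = 0.66 / √(1/18 + 1/42) = 2.3428
Two-sided α = 0.01 → critical value z_{0.005} = 2.576.
Power = Φ(δ − 2.576) + Φ(−δ − 2.576) = Φ(-0.233) + Φ(-4.919) = 0.4079 + 0.0000 = 0.4079.
Type II error: β = 1 − power = 1 − 0.4079 = 0.5921.

β ≈ 0.592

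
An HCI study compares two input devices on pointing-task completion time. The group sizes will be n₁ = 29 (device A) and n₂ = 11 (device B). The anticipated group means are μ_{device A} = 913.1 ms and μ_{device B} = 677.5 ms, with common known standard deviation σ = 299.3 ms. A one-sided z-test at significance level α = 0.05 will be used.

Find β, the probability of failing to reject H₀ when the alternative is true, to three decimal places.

Standardized effect: d = |μ_{device A} − μ_{device B}| / σ = |913.1 − 677.5| / 299.3 = 0.7872
Noncentrality parameter: δ = d / √(1/n₁ + 1/n₂) = 0.7872 / √(1/29 + 1/11) = 2.2230
One-sided α = 0.05 → critical value z_{0.05} = 1.645.
Power = P(Z > 1.645 − δ) = Φ(0.578) = 0.7184.
Type II error: β = 1 − power = 1 − 0.7184 = 0.2816.

β ≈ 0.282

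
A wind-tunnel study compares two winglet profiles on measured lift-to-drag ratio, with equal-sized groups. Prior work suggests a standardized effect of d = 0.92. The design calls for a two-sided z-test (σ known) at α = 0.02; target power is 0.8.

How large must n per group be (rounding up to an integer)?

n = 24 per group

For power 0.8 need Φ(δ − z_{0.01}) = 0.8, so δ = z_{0.01} + z_{0.20} = 2.326 + 0.842 = 3.168.
(Ignoring the negligible lower-tail rejection probability gives the usual closed-form inversion.)
δ = d·√(n/2) ⇒ n = 2(δ/d)² = 2 × (3.168 / 0.92)² = 23.71.
Round up to the next whole unit.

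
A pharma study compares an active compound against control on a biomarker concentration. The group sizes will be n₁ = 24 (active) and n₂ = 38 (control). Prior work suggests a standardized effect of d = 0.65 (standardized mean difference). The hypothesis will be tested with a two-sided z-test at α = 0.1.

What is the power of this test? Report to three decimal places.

Power ≈ 0.802

Noncentrality parameter: δ = d / √(1/n₁ + 1/n₂) = 0.65 / √(1/24 + 1/38) = 2.4930
Two-sided α = 0.1 → critical value z_{0.05} = 1.645.
Power = Φ(δ − 1.645) + Φ(−δ − 1.645) = Φ(0.848) + Φ(-4.138) = 0.8018 + 0.0000 = 0.8018.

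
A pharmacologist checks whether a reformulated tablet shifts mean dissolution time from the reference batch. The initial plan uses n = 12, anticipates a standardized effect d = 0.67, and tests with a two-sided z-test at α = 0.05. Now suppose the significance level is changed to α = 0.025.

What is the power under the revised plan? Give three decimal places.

Power ≈ 0.532

δ = d·√n = 0.67 × √12 = 2.3209 (unchanged). New critical value: z_{0.0125} = 2.241.
Revised power = Φ(δ − 2.241) + Φ(−δ − 2.241) = Φ(0.080) + Φ(-4.562) = 0.5317 + 0.0000 = 0.5317.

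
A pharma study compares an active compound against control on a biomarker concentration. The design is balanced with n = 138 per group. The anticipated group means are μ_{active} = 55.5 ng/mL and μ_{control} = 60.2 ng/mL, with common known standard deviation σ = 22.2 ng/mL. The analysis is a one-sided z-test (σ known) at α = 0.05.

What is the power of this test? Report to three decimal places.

Standardized effect: d = |μ_{active} − μ_{control}| / σ = |55.5 − 60.2| / 22.2 = 0.2117
Noncentrality parameter: δ = d·√(n/2) = 0.2117 × √(138/2) = 1.7586
Critical value for a one-sided test at α = 0.05: z_α = 1.645.
Power = Φ(δ − 1.645) = Φ(0.114) = 0.5453.

Power ≈ 0.545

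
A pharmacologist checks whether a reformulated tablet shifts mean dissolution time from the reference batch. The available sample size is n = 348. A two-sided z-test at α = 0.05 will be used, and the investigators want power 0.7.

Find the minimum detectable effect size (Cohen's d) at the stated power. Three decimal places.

d ≈ 0.133

Need Φ(δ − 1.960) = 0.7, so δ = 1.960 + 0.524 = 2.484.
(Lower-tail contribution to power is negligible for δ > 0.)
δ = d·√n ⇒ d = δ/√n = 2.484/√348 = 0.1332.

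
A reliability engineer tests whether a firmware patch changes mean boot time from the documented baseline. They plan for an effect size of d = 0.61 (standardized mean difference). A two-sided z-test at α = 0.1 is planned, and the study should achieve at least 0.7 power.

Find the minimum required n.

Set Φ(δ − 1.645) = 0.7; then δ − 1.645 = Φ⁻¹(0.7) = 0.524, giving δ = 2.169.
(For δ > 0 the lower-tail rejection region contributes negligibly to power, so the one-term inversion is standard.)
δ = d·√n ⇒ n = (δ/d)² = (2.169 / 0.61)² = 12.65.
Rounding up, n = 13.

n = 13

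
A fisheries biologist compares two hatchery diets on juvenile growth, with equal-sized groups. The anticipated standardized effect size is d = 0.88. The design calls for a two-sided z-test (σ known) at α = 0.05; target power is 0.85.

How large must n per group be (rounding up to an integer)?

n = 24 per group

For power 0.85 need Φ(δ − z_{0.025}) = 0.85, so δ = z_{0.025} + z_{0.15} = 1.960 + 1.036 = 2.996.
(For δ > 0 the lower-tail rejection region contributes negligibly to power, so the one-term inversion is standard.)
δ = d·√(n/2) ⇒ n = 2(δ/d)² = 2 × (2.996 / 0.88)² = 23.19.
Round up to the next whole unit.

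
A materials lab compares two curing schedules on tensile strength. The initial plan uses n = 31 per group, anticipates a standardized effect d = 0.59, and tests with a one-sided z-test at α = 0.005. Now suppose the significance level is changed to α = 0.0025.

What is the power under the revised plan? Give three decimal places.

Power ≈ 0.314

δ = d·√(n/2) = 0.59 × √(31/2) = 2.3228 (unchanged). New critical value: z_{0.0025} = 2.807.
Revised power = Φ(δ − 2.807) = Φ(-0.484) = 0.3141.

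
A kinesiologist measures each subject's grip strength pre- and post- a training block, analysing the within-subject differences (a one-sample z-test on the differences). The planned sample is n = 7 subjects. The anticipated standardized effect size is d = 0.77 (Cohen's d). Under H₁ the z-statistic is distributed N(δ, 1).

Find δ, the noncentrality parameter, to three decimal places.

δ = d·√n = 0.77 × √7 = 2.0372

δ ≈ 2.037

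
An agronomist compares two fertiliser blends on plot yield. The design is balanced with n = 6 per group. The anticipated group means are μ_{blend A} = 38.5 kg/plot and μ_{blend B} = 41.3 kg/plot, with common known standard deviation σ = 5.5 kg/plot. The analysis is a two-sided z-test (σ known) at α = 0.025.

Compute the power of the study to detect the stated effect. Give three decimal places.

Power ≈ 0.088

Standardized effect: d = |μ_{blend A} − μ_{blend B}| / σ = |38.5 − 41.3| / 5.5 = 0.5091
Noncentrality parameter: δ = d·√(n/2) = 0.5091 × √(6/2) = 0.8818
Two-sided α = 0.025 → critical value z_{0.0125} = 2.241.
Power = Φ(δ − 2.241) + Φ(−δ − 2.241) = Φ(-1.360) + Φ(-3.123) = 0.0870 + 0.0009 = 0.0879.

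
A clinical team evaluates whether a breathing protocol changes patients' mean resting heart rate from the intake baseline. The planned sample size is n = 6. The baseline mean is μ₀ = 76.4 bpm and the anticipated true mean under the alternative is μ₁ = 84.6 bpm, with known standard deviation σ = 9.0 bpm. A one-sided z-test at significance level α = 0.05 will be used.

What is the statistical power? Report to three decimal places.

Power ≈ 0.721

Standardized effect: d = |μ₁ − μ₀| / σ = |84.6 − 76.4| / 9.0 = 0.9111
Noncentrality parameter: δ = d·√n = 0.9111 × √6 = 2.2318
One-sided α = 0.05 → critical value z_{0.05} = 1.645.
Power = Φ(δ − 1.645) = Φ(0.587) = 0.7214.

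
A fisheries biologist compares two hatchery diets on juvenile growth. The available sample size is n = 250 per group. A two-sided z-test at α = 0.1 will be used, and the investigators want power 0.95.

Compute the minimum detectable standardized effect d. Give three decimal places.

d ≈ 0.294

Need Φ(δ − 1.645) = 0.95, so δ = 1.645 + 1.645 = 3.290.
(The second rejection-region term Φ(−δ − z_{α/2}) is negligible and dropped.)
δ = d·√(n/2) ⇒ d = δ/√(n/2) = 3.290/√(250/2) = 0.2942.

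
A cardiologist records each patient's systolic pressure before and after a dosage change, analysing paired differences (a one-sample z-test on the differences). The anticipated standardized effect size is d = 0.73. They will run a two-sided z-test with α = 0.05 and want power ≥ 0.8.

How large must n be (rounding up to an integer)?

For power 0.8 need Φ(δ − z_{0.025}) = 0.8, so δ = z_{0.025} + z_{0.20} = 1.960 + 0.842 = 2.802.
(Ignoring the negligible lower-tail rejection probability gives the usual closed-form inversion.)
δ = d·√n ⇒ n = (δ/d)² = (2.802 / 0.73)² = 14.73.
Rounding up, n = 15.

n = 15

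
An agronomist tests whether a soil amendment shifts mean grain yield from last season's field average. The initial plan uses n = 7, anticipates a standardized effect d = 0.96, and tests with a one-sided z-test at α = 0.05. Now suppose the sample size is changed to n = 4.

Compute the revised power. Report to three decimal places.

With n = 4: δ = d·√n = 0.96 × √4 = 1.9200. Critical value z_{0.05} = 1.645.
Revised power = P(Z > 1.645 − δ) = Φ(0.275) = 0.6084.

Power ≈ 0.608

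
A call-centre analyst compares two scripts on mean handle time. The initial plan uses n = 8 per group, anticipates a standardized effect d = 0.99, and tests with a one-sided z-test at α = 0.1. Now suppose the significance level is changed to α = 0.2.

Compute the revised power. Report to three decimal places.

δ = d·√(n/2) = 0.99 × √(8/2) = 1.9800 (unchanged). New critical value: z_{0.2} = 0.842.
Revised power = P(Z > 0.842 − δ) = Φ(1.138) = 0.8725.

Power ≈ 0.873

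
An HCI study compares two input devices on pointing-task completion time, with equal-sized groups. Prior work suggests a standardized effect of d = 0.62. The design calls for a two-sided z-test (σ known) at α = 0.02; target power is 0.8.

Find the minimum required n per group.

For power 0.8 need Φ(δ − z_{0.01}) = 0.8, so δ = z_{0.01} + z_{0.20} = 2.326 + 0.842 = 3.168.
(The Φ(−δ − z_{α/2}) term is vanishingly small for δ > 0 and is dropped in the standard sample-size formula.)
δ = d·√(n/2) ⇒ n = 2(δ/d)² = 2 × (3.168 / 0.62)² = 52.22.
Rounding up, n = 53 per group.

n = 53 per group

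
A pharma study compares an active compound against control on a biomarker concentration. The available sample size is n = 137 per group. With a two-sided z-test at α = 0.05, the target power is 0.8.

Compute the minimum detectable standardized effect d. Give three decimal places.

Need Φ(δ − 1.960) = 0.8, so δ = 1.960 + 0.842 = 2.802.
(The second rejection-region term Φ(−δ − z_{α/2}) is negligible and dropped.)
δ = d·√(n/2) ⇒ d = δ/√(n/2) = 2.802/√(137/2) = 0.3385.

d ≈ 0.338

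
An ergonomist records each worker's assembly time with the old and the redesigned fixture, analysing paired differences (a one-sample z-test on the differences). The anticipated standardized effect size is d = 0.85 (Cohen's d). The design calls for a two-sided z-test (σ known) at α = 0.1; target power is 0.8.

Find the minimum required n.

n = 9

Set Φ(δ − 1.645) = 0.8; then δ − 1.645 = Φ⁻¹(0.8) = 0.842, giving δ = 2.486.
(The Φ(−δ − z_{α/2}) term is vanishingly small for δ > 0 and is dropped in the standard sample-size formula.)
δ = d·√n ⇒ n = (δ/d)² = (2.486 / 0.85)² = 8.56.
Rounding up, n = 9.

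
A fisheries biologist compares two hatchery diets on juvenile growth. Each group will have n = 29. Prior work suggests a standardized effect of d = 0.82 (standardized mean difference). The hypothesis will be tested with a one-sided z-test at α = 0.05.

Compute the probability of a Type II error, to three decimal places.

Noncentrality parameter: δ = d·√(n/2) = 0.82 × √(29/2) = 3.1225
Critical value for a one-sided test at α = 0.05: z_α = 1.645.
Power = P(Z > 1.645 − δ) = Φ(1.478) = 0.9302.
Type II error: β = 1 − power = 1 − 0.9302 = 0.0698.

β ≈ 0.070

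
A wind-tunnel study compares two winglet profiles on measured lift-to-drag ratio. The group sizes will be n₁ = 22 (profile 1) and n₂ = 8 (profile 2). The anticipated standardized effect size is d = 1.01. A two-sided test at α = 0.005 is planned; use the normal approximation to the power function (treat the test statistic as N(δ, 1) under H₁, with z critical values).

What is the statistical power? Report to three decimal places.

Noncentrality parameter: δ = d / √(1/n₁ + 1/n₂) = 1.01 / √(1/22 + 1/8) = 2.4463
Critical value for a two-sided test at α = 0.005: z_{α/2} = 2.807.
Power = Φ(δ − 2.807) + Φ(−δ − 2.807) = Φ(-0.361) + Φ(-5.253) = 0.3592 + 0.0000 = 0.3592.

Power ≈ 0.359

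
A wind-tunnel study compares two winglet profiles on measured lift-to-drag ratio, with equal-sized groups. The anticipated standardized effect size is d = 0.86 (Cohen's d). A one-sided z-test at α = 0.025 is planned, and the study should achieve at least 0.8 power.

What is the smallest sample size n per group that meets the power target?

n = 22 per group

Set Φ(δ − 1.960) = 0.8; then δ − 1.960 = Φ⁻¹(0.8) = 0.842, giving δ = 2.802.
δ = d·√(n/2) ⇒ n = 2(δ/d)² = 2 × (2.802 / 0.86)² = 21.22.
Rounding up, n = 22 per group.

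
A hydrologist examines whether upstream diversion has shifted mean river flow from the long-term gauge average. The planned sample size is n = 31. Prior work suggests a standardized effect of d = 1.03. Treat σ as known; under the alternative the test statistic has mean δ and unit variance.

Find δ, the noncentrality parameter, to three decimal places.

δ = d·√n = 1.03 × √31 = 5.7348

δ ≈ 5.735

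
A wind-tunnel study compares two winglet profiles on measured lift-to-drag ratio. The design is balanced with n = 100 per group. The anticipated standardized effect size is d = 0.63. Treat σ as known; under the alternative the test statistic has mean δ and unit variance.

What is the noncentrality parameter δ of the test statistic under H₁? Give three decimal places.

δ = d·√(n/2) = 0.63 × √(100/2) = 4.4548

δ ≈ 4.455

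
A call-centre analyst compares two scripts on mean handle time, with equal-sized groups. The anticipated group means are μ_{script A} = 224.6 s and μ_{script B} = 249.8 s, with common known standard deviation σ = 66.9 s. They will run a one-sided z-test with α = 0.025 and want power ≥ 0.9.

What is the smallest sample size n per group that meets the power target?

Standardized effect: d = |μ_{script A} − μ_{script B}| / σ = |224.6 − 249.8| / 66.9 = 0.3767
Set Φ(δ − 1.960) = 0.9; then δ − 1.960 = Φ⁻¹(0.9) = 1.282, giving δ = 3.242.
δ = d·√(n/2) ⇒ n = 2(δ/d)² = 2 × (3.242 / 0.3767)² = 148.11.
Round up to the next whole unit.

n = 149 per group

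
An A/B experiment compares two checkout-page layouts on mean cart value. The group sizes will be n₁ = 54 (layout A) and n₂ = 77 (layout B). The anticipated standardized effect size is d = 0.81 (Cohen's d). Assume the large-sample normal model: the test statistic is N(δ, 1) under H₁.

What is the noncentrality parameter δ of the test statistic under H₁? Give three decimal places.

δ = d / √(1/n₁ + 1/n₂) = 0.81 / √(1/54 + 1/77) = 4.5634

δ ≈ 4.563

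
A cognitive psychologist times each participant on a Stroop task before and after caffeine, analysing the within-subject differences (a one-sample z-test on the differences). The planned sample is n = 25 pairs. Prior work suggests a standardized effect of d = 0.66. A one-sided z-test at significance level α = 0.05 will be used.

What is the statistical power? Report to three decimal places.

Noncentrality parameter: δ = d·√n = 0.66 × √25 = 3.3000
Critical value for a one-sided test at α = 0.05: z_α = 1.645.
Power = Φ(δ − 1.645) = Φ(1.655) = 0.9511.

Power ≈ 0.951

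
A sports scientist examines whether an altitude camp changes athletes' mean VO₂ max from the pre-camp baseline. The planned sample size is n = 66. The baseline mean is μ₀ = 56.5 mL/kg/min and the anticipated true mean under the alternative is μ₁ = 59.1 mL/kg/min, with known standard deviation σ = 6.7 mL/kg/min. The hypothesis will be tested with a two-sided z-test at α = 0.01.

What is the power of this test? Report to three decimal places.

Power ≈ 0.718

Standardized effect: d = |μ₁ − μ₀| / σ = |59.1 − 56.5| / 6.7 = 0.3881
Noncentrality parameter: λ = d·√n = 0.3881 × √66 = 3.1526
Critical value for a two-sided test at α = 0.01: z_{α/2} = 2.576.
Power = Φ(λ − 2.576) + Φ(−λ − 2.576) = Φ(0.577) + Φ(-5.728) = 0.7180 + 0.0000 = 0.7180.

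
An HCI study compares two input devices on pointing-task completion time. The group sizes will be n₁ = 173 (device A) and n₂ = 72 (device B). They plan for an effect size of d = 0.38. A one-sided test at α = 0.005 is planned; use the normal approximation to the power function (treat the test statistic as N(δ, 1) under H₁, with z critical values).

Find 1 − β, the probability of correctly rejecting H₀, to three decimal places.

Power ≈ 0.553

Noncentrality parameter: δ = d / √(1/n₁ + 1/n₂) = 0.38 / √(1/173 + 1/72) = 2.7095
Critical value for a one-sided test at α = 0.005: z_α = 2.576.
Power = Φ(δ − 2.576) = Φ(0.134) = 0.5532.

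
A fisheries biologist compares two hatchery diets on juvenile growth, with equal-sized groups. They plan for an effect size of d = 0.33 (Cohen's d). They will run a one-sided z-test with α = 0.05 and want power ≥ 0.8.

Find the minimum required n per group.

n = 114 per group

Set Φ(δ − 1.645) = 0.8; then δ − 1.645 = Φ⁻¹(0.8) = 0.842, giving δ = 2.486.
δ = d·√(n/2) ⇒ n = 2(δ/d)² = 2 × (2.486 / 0.33)² = 113.55.
Rounding up, n = 114 per group.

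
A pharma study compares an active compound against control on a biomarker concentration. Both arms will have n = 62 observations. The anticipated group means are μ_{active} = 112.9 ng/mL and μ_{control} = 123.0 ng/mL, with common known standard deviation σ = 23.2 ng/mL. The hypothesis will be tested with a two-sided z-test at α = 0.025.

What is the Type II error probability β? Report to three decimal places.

Standardized effect: d = |μ_{active} − μ_{control}| / σ = |112.9 − 123.0| / 23.2 = 0.4353
Noncentrality parameter: δ = d·√(n/2) = 0.4353 × √(62/2) = 2.4239
Critical value for a two-sided test at α = 0.025: z_{α/2} = 2.241.
Power = Φ(δ − 2.241) + Φ(−δ − 2.241) = Φ(0.182) + Φ(-4.665) = 0.5724 + 0.0000 = 0.5724.
Type II error: β = 1 − power = 1 − 0.5724 = 0.4276.

β ≈ 0.428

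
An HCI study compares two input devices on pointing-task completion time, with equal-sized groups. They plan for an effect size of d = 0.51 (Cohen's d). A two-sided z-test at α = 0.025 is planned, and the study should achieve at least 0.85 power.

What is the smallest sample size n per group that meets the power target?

For power 0.85 need Φ(δ − z_{0.0125}) = 0.85, so δ = z_{0.0125} + z_{0.15} = 2.241 + 1.036 = 3.278.
(Ignoring the negligible lower-tail rejection probability gives the usual closed-form inversion.)
δ = d·√(n/2) ⇒ n = 2(δ/d)² = 2 × (3.278 / 0.51)² = 82.62.
Round up to the next whole unit.

n = 83 per group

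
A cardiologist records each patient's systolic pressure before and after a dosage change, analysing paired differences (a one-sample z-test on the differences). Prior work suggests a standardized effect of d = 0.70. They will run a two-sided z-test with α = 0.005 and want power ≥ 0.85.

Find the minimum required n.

For power 0.85 need Φ(δ − z_{0.0025}) = 0.85, so δ = z_{0.0025} + z_{0.15} = 2.807 + 1.036 = 3.843.
(The Φ(−δ − z_{α/2}) term is vanishingly small for δ > 0 and is dropped in the standard sample-size formula.)
δ = d·√n ⇒ n = (δ/d)² = (3.843 / 0.70)² = 30.15.
Round up to the next whole unit.

n = 31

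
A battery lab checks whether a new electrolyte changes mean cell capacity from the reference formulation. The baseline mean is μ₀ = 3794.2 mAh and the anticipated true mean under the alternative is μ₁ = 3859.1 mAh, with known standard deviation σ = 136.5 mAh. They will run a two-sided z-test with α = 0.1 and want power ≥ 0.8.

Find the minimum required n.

Standardized effect: d = |μ₁ − μ₀| / σ = |3859.1 − 3794.2| / 136.5 = 0.4755
For power 0.8 need Φ(δ − z_{0.05}) = 0.8, so δ = z_{0.05} + z_{0.20} = 1.645 + 0.842 = 2.486.
(The Φ(−δ − z_{α/2}) term is vanishingly small for δ > 0 and is dropped in the standard sample-size formula.)
δ = d·√n ⇒ n = (δ/d)² = (2.486 / 0.4755)² = 27.35.
Round up to the next whole unit.

n = 28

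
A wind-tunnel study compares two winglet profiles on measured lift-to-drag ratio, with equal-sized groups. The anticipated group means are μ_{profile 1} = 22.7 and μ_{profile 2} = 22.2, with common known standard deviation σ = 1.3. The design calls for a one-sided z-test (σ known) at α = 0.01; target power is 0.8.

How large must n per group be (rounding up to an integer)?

Standardized effect: d = |μ_{profile 1} − μ_{profile 2}| / σ = |22.7 − 22.2| / 1.3 = 0.3846
Set Φ(δ − 2.326) = 0.8; then δ − 2.326 = Φ⁻¹(0.8) = 0.842, giving δ = 3.168.
δ = d·√(n/2) ⇒ n = 2(δ/d)² = 2 × (3.168 / 0.3846)² = 135.69.
Round up to the next whole unit.

n = 136 per group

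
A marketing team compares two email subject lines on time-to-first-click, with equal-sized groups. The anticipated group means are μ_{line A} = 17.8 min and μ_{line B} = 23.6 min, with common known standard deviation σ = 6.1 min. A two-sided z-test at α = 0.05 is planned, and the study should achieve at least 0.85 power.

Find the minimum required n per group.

Standardized effect: d = |μ_{line A} − μ_{line B}| / σ = |17.8 − 23.6| / 6.1 = 0.9508
For power 0.85 need Φ(δ − z_{0.025}) = 0.85, so δ = z_{0.025} + z_{0.15} = 1.960 + 1.036 = 2.996.
(Ignoring the negligible lower-tail rejection probability gives the usual closed-form inversion.)
δ = d·√(n/2) ⇒ n = 2(δ/d)² = 2 × (2.996 / 0.9508)² = 19.86.
Rounding up, n = 20 per group.

n = 20 per group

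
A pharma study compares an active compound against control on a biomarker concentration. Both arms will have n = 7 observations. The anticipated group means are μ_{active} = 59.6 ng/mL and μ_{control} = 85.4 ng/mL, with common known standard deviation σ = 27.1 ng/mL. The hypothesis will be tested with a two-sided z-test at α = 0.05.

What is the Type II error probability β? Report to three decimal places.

β ≈ 0.571

Standardized effect: d = |μ_{active} − μ_{control}| / σ = |59.6 − 85.4| / 27.1 = 0.9520
Noncentrality parameter: δ = d·√(n/2) = 0.9520 × √(7/2) = 1.7811
Critical value for a two-sided test at α = 0.05: z_{α/2} = 1.960.
Power = Φ(δ − 1.960) + Φ(−δ − 1.960) = Φ(-0.179) + Φ(-3.741) = 0.4290 + 0.0001 = 0.4291.
Type II error: β = 1 − power = 1 − 0.4291 = 0.5709.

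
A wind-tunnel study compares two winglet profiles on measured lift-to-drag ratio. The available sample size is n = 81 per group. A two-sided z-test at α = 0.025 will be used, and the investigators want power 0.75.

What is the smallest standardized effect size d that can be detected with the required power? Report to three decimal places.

d ≈ 0.458

Need Φ(δ − 2.241) = 0.75, so δ = 2.241 + 0.674 = 2.916.
(The second rejection-region term Φ(−δ − z_{α/2}) is negligible and dropped.)
δ = d·√(n/2) ⇒ d = δ/√(n/2) = 2.916/√(81/2) = 0.4582.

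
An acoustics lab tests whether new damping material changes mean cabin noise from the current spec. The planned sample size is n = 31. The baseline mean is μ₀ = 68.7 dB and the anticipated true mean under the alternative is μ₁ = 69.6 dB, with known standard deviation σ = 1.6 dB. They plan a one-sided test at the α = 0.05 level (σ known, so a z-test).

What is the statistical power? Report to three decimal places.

Power ≈ 0.931

Standardized effect: d = |μ₁ − μ₀| / σ = |69.6 − 68.7| / 1.6 = 0.5625
Noncentrality parameter: δ = d·√n = 0.5625 × √31 = 3.1319
Critical value for a one-sided test at α = 0.05: z_α = 1.645.
Power = P(Z > 1.645 − δ) = Φ(1.487) = 0.9315.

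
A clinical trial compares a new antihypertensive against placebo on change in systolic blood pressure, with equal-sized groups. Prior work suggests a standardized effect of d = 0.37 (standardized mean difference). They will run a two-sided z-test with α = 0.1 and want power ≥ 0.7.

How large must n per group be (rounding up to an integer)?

n = 69 per group

For power 0.7 need Φ(δ − z_{0.05}) = 0.7, so δ = z_{0.05} + z_{0.30} = 1.645 + 0.524 = 2.169.
(Ignoring the negligible lower-tail rejection probability gives the usual closed-form inversion.)
δ = d·√(n/2) ⇒ n = 2(δ/d)² = 2 × (2.169 / 0.37)² = 68.75.
Rounding up, n = 69 per group.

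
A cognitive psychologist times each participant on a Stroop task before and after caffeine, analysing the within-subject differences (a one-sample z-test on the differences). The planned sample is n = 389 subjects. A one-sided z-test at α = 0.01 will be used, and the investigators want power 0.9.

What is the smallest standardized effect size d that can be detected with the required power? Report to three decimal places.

Required noncentrality: δ = z_{0.01} + z_{0.10} = 2.326 + 1.282 = 3.608.
δ = d·√n ⇒ d = δ/√n = 3.608/√389 = 0.1829.

d ≈ 0.183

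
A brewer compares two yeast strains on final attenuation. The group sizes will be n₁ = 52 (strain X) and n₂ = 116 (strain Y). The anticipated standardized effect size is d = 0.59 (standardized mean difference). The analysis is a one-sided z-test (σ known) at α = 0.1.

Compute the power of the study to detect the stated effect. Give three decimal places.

Power ≈ 0.988

Noncentrality parameter: δ = d / √(1/n₁ + 1/n₂) = 0.59 / √(1/52 + 1/116) = 3.5353
One-sided α = 0.1 → critical value z_{0.1} = 1.282.
Power = Φ(δ − 1.282) = Φ(2.254) = 0.9879.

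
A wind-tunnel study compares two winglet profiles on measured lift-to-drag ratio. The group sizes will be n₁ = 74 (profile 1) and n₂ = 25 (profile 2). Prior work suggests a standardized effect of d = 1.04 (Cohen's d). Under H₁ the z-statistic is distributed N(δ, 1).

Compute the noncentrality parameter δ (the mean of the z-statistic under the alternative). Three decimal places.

δ ≈ 4.496

The noncentrality parameter scales effect size by the design's sample-size factor: δ = d / √(1/n₁ + 1/n₂) = 1.04 / √(1/74 + 1/25) = 4.4957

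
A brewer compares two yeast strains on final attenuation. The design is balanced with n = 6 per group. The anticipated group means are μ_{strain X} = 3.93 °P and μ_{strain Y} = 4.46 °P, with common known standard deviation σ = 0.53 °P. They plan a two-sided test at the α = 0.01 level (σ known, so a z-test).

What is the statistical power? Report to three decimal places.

Power ≈ 0.199

Standardized effect: d = |μ_{strain X} − μ_{strain Y}| / σ = |3.93 − 4.46| / 0.53 = 1.0000
Noncentrality parameter: δ = d·√(n/2) = 1.0000 × √(6/2) = 1.7321
Two-sided α = 0.01 → critical value z_{0.005} = 2.576.
Power = Φ(δ − 2.576) + Φ(−δ − 2.576) = Φ(-0.844) + Φ(-4.308) = 0.1994 + 0.0000 = 0.1994.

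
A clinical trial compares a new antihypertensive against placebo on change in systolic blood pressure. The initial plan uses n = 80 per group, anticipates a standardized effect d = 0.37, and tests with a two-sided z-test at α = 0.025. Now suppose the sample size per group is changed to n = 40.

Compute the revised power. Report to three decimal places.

With n = 40 per group: δ = d·√(n/2) = 0.37 × √(40/2) = 1.6547. Critical value z_{0.0125} = 2.241.
Revised power = Φ(δ − 2.241) + Φ(−δ − 2.241) = Φ(-0.587) + Φ(-3.896) = 0.2787 + 0.0000 = 0.2787.

Power ≈ 0.279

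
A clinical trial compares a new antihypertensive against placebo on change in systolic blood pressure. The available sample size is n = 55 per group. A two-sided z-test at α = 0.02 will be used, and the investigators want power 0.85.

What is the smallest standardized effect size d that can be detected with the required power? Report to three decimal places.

d ≈ 0.641

Required noncentrality: δ = z_{0.01} + z_{0.15} = 2.326 + 1.036 = 3.363.
(The second rejection-region term Φ(−δ − z_{α/2}) is negligible and dropped.)
δ = d·√(n/2) ⇒ d = δ/√(n/2) = 3.363/√(55/2) = 0.6413.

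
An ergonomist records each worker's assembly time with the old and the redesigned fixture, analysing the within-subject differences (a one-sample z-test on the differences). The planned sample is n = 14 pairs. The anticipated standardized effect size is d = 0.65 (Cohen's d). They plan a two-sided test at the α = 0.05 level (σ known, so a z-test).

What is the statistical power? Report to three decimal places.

Power ≈ 0.682

Noncentrality parameter: δ = d·√n = 0.65 × √14 = 2.4321
Critical value for a two-sided test at α = 0.05: z_{α/2} = 1.960.
Power = Φ(δ − 1.960) + Φ(−δ − 1.960) = Φ(0.472) + Φ(-4.392) = 0.6816 + 0.0000 = 0.6816.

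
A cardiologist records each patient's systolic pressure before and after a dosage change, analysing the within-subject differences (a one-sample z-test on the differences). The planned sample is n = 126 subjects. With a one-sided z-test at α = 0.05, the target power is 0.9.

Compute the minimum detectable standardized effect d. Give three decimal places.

d ≈ 0.261

Required noncentrality: δ = z_{0.05} + z_{0.10} = 1.645 + 1.282 = 2.926.
δ = d·√n ⇒ d = δ/√n = 2.926/√126 = 0.2607.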